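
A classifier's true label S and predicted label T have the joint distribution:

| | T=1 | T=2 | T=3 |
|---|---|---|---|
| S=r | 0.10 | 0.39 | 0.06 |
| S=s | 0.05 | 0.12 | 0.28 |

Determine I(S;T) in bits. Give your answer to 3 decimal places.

Marginals: p(S) = (0.5500, 0.4500), p(T) = (0.1500, 0.5100, 0.3400).
I(S;T) = H(S) + H(T) − H(S,T).
H(S) = 0.9928, H(T) = 1.4351, H(S,T) = 2.2029.
I(S;T) = 0.9928 + 1.4351 − 2.2029 = 0.225 bits.

0.225 bits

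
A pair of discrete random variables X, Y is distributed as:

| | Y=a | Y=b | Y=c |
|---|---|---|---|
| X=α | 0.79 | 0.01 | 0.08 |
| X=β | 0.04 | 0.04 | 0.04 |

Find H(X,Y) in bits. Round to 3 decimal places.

H(X,Y) = −Σ p(x,y)·log₂ p(x,y) over all 6 cells.
  cell (α,a): −0.79·log₂0.79 = 0.2687
  cell (α,b): −0.01·log₂0.01 = 0.0664
  cell (α,c): −0.08·log₂0.08 = 0.2915
  cell (β,a): −0.04·log₂0.04 = 0.1858
  cell (β,b): −0.04·log₂0.04 = 0.1858
  cell (β,c): −0.04·log₂0.04 = 0.1858
Sum = 1.184 bits.

1.184 bits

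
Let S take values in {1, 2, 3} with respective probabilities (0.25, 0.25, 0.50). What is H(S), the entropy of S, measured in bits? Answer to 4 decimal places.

H(S) = −Σ p·log₂ p.
  −(0.25)·log₂(0.25) = 0.50000
  −(0.25)·log₂(0.25) = 0.50000
  −(0.50)·log₂(0.50) = 0.50000
Sum: 0.50000 + 0.50000 + 0.50000 = 1.5000 bits.

1.5000 bits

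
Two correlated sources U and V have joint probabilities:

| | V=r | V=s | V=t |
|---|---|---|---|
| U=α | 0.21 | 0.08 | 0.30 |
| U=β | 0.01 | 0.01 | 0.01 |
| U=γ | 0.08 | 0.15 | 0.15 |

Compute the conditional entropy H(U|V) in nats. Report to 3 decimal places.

Marginals: p(U) = (0.5900, 0.0300, 0.3800), p(V) = (0.3000, 0.2400, 0.4600).
H(U|V) = Σ p(V) · H(U|V=·).
  V=r: p=0.3000, H(U|V=r) = 0.7155
  V=s: p=0.2400, H(U|V=s) = 0.7924
  V=t: p=0.4600, H(U|V=t) = 0.7274
Weighted sum = 0.739 nats.

0.739 nats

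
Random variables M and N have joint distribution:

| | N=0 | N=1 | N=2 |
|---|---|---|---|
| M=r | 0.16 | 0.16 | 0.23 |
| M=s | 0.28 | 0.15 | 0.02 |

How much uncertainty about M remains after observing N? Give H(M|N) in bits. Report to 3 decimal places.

0.826 bits

Marginals: p(M) = (0.5500, 0.4500), p(N) = (0.4400, 0.3100, 0.2500).
H(M|N) = Σ p(N) · H(M|N=·).
  N=0: p=0.4400, H(M|N=0) = 0.9457
  N=1: p=0.3100, H(M|N=1) = 0.9992
  N=2: p=0.2500, H(M|N=2) = 0.4022
Weighted sum = 0.826 bits.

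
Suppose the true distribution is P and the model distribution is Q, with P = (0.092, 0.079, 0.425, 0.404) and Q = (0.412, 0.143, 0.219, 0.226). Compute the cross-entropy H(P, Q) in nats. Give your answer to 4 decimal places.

1.4815 nats

H(P,Q) = −Σ p·ln q.
  −0.092·ln(0.412) = 0.08158
  −0.079·ln(0.143) = 0.15365
  −0.425·ln(0.219) = 0.64544
  −0.404·ln(0.226) = 0.60084
H(P,Q) = 1.4815 nats.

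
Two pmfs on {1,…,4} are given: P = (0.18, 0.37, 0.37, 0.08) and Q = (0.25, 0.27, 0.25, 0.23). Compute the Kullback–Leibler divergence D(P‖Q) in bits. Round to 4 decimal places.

0.1703 bits

D(P‖Q) = Σ p·log₂(p/q).
  0.18·log₂(0.18/0.25) = -0.08531
  0.37·log₂(0.37/0.27) = 0.16819
  0.37·log₂(0.37/0.25) = 0.20927
  0.08·log₂(0.08/0.23) = -0.12188
D(P‖Q) = 0.1703 bits.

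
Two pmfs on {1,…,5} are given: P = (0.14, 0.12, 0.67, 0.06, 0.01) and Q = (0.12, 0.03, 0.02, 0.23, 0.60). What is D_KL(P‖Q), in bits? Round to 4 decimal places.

D(P‖Q) = Σ p·log₂(p/q).
  0.14·log₂(0.14/0.12) = 0.03113
  0.12·log₂(0.12/0.03) = 0.24000
  0.67·log₂(0.67/0.02) = 3.39428
  0.06·log₂(0.06/0.23) = -0.11632
  0.01·log₂(0.01/0.60) = -0.05907
D(P‖Q) = 3.4900 bits.

3.4900 bits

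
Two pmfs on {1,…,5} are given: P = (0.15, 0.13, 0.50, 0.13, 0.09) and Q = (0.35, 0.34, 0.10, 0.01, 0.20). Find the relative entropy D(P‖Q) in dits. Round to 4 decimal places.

D(P‖Q) = Σ p·log₁₀(p/q).
  0.15·log₁₀(0.15/0.35) = -0.05520
  0.13·log₁₀(0.13/0.34) = -0.05428
  0.50·log₁₀(0.50/0.10) = 0.34949
  0.13·log₁₀(0.13/0.01) = 0.14481
  0.09·log₁₀(0.09/0.20) = -0.03121
D(P‖Q) = 0.3536 dits.

0.3536 dits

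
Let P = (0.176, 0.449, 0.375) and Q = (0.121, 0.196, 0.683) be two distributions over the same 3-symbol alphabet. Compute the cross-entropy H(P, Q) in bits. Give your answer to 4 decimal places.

1.7982 bits

H(P,Q) = −Σ p·log₂ q.
  −0.176·log₂(0.121) = 0.53626
  −0.449·log₂(0.196) = 1.05563
  −0.375·log₂(0.683) = 0.20627
H(P,Q) = 1.7982 bits.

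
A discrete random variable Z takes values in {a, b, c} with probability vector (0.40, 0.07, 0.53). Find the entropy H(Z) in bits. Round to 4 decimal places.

1.2828 bits

H(Z) = −Σ p·log₂ p.
  −(0.40)·log₂(0.40) = 0.52877
  −(0.07)·log₂(0.07) = 0.26856
  −(0.53)·log₂(0.53) = 0.48545
Sum: 0.52877 + 0.26856 + 0.48545 = 1.2828 bits.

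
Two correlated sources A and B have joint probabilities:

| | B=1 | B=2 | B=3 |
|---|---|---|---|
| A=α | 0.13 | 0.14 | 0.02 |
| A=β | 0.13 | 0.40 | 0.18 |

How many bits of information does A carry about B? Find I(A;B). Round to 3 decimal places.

0.069 bits

Marginals: p(A) = (0.2900, 0.7100), p(B) = (0.2600, 0.5400, 0.2000).
I(A;B) = H(A) + H(B) − H(A,B).
H(A) = 0.8687, H(B) = 1.4497, H(A,B) = 2.2494.
I(A;B) = 0.8687 + 1.4497 − 2.2494 = 0.069 bits.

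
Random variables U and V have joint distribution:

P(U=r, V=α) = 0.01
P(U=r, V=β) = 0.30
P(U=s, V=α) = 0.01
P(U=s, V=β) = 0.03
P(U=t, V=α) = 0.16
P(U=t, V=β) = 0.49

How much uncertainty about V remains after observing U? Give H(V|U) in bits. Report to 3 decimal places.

0.620 bits

Chain rule: H(V|U) = H(U,V) − H(U).
Marginals: p(U) = (0.3100, 0.0400, 0.6500), p(V) = (0.1800, 0.8200).
H(U,V) = 1.7330 bits; H(U) = 1.1135 bits.
H(V|U) = 1.7330 − 1.1135 = 0.620 bits.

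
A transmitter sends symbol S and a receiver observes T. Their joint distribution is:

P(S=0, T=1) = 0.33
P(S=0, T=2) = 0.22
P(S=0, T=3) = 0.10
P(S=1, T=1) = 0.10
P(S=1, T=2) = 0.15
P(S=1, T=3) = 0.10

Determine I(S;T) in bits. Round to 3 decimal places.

Marginals: p(S) = (0.6500, 0.3500), p(T) = (0.4300, 0.3700, 0.2000).
I(S;T) = H(S) + H(T) − H(S,T).
H(S) = 0.9341, H(T) = 1.5187, H(S,T) = 2.4155.
I(S;T) = 0.9341 + 1.5187 − 2.4155 = 0.037 bits.

0.037 bits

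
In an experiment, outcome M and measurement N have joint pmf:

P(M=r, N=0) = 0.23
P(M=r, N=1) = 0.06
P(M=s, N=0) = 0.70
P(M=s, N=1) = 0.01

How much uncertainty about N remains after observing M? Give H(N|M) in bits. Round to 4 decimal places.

Chain rule: H(N|M) = H(M,N) − H(M).
Marginals: p(M) = (0.2900, 0.7100), p(N) = (0.9300, 0.0700).
H(M,N) = 1.1578 bits; H(M) = 0.8687 bits.
H(N|M) = 1.1578 − 0.8687 = 0.2891 bits.

0.2891 bits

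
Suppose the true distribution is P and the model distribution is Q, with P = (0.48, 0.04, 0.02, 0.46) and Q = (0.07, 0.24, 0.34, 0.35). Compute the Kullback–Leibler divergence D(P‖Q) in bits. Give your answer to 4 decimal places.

D(P‖Q) = Σ p·log₂(p/q).
  0.48·log₂(0.48/0.07) = 1.33325
  0.04·log₂(0.04/0.24) = -0.10340
  0.02·log₂(0.02/0.34) = -0.08175
  0.46·log₂(0.46/0.35) = 0.18137
D(P‖Q) = 1.3295 bits.

1.3295 bits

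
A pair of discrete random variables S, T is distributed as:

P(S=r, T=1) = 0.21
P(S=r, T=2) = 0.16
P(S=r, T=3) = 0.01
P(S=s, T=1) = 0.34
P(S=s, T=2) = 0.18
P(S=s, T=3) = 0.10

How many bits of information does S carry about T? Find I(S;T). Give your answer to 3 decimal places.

0.043 bits

Marginals: p(S) = (0.3800, 0.6200), p(T) = (0.5500, 0.3400, 0.1100).
I(S;T) = Σ p(x,y)·log₂[p(x,y)/(p(x)p(y))].
  (r,1): 0.21·log₂(1.0048) = 0.0014
  (r,2): 0.16·log₂(1.2384) = 0.0494
  (r,3): 0.01·log₂(0.2392) = -0.0206
  (s,1): 0.34·log₂(0.9971) = -0.0014
  (s,2): 0.18·log₂(0.8539) = -0.0410
  (s,3): 0.10·log₂(1.4663) = 0.0552
Sum = 0.043 bits.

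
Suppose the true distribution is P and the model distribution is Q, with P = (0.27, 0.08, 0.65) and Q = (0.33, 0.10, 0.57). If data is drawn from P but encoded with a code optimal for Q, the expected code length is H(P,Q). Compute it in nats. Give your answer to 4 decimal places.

H(P,Q) = −Σ p·ln q.
  −0.27·ln(0.33) = 0.29934
  −0.08·ln(0.10) = 0.18421
  −0.65·ln(0.57) = 0.36538
H(P,Q) = 0.8489 nats.

0.8489 nats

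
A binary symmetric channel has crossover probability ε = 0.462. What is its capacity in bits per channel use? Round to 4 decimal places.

0.0042 bits

Binary symmetric channel: C = 1 − h₂(ε) where h₂ is the binary entropy function.
h₂(0.462) = −0.462·log₂0.462 − 0.538·log₂0.538 = 0.9958.
C = 1 − 0.9958 = 0.0042 bits per channel use.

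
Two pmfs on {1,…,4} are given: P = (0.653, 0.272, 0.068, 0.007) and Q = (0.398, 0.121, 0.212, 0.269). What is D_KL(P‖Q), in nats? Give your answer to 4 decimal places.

0.4408 nats

D(P‖Q) = Σ p·ln(p/q).
  0.653·ln(0.653/0.398) = 0.32332
  0.272·ln(0.272/0.121) = 0.22032
  0.068·ln(0.068/0.212) = -0.07732
  0.007·ln(0.007/0.269) = -0.02554
D(P‖Q) = 0.4408 nats.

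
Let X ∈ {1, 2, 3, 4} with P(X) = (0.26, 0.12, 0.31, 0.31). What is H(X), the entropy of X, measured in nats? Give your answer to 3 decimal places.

1.331 nats

H(X) = −Σ p·ln p.
  −(0.26)·ln(0.26) = 0.3502
  −(0.12)·ln(0.12) = 0.2544
  −(0.31)·ln(0.31) = 0.3631
  −(0.31)·ln(0.31) = 0.3631
Sum: 0.3502 + 0.2544 + 0.3631 + 0.3631 = 1.331 nats.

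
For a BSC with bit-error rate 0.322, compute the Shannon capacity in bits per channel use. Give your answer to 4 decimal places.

0.0935 bits

Binary symmetric channel: C = 1 − h₂(ε) where h₂ is the binary entropy function.
h₂(0.322) = −0.322·log₂0.322 − 0.678·log₂0.678 = 0.9065.
C = 1 − 0.9065 = 0.0935 bits per channel use.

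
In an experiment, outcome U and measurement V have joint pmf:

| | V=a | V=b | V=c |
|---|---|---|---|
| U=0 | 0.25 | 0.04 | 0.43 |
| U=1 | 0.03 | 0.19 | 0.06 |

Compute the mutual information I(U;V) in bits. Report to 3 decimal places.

Marginals: p(U) = (0.7200, 0.2800), p(V) = (0.2800, 0.2300, 0.4900).
I(U;V) = H(U) + H(V) − H(U,V).
H(U) = 0.8555, H(V) = 1.5062, H(U,V) = 2.0598.
I(U;V) = 0.8555 + 1.5062 − 2.0598 = 0.302 bits.

0.302 bits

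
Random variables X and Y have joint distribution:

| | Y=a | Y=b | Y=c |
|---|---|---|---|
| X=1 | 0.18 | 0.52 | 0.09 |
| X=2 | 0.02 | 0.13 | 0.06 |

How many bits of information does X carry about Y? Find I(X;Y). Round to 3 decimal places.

Marginals: p(X) = (0.7900, 0.2100), p(Y) = (0.2000, 0.6500, 0.1500).
I(X;Y) = H(X) + H(Y) − H(X,Y).
H(X) = 0.7415, H(Y) = 1.2789, H(X,Y) = 1.9876.
I(X;Y) = 0.7415 + 1.2789 − 1.9876 = 0.033 bits.

0.033 bits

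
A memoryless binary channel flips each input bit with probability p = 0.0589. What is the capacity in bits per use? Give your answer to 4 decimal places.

Binary symmetric channel: C = 1 − h₂(ε) where h₂ is the binary entropy function.
h₂(0.0589) = −0.0589·log₂0.0589 − 0.9411·log₂0.9411 = 0.3231.
C = 1 − 0.3231 = 0.6769 bits per channel use.

0.6769 bits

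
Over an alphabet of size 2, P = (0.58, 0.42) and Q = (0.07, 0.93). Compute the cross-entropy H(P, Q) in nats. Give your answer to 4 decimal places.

H(P,Q) = −Σ p·ln q.
  −0.58·ln(0.07) = 1.54237
  −0.42·ln(0.93) = 0.03048
H(P,Q) = 1.5729 nats.

1.5729 nats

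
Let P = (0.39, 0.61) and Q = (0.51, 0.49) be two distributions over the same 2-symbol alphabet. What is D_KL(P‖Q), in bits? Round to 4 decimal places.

D(P‖Q) = Σ p·log₂(p/q).
  0.39·log₂(0.39/0.51) = -0.15094
  0.61·log₂(0.61/0.49) = 0.19278
D(P‖Q) = 0.0418 bits.

0.0418 bits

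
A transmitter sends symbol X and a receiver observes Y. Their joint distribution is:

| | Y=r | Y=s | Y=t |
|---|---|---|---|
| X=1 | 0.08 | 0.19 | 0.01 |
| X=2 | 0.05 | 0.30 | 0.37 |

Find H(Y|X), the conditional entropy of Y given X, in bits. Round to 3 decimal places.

Chain rule: H(Y|X) = H(X,Y) − H(X).
Marginals: p(X) = (0.2800, 0.7200), p(Y) = (0.1300, 0.4900, 0.3800).
H(X,Y) = 2.0811 bits; H(X) = 0.8555 bits.
H(Y|X) = 2.0811 − 0.8555 = 1.226 bits.

1.226 bits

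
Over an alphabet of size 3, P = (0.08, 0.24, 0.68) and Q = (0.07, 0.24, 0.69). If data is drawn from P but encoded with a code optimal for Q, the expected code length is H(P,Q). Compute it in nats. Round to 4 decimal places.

0.8076 nats

H(P,Q) = −Σ p·ln q.
  −0.08·ln(0.07) = 0.21274
  −0.24·ln(0.24) = 0.34251
  −0.68·ln(0.69) = 0.25232
H(P,Q) = 0.8076 nats.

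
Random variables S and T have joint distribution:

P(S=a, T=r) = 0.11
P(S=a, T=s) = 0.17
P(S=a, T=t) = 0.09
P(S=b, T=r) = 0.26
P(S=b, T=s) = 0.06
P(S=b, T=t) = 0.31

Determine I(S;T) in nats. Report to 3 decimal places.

0.089 nats

Marginals: p(S) = (0.3700, 0.6300), p(T) = (0.3700, 0.2300, 0.4000).
I(S;T) = H(S) + H(T) − H(S,T).
H(S) = 0.6590, H(T) = 1.0724, H(S,T) = 1.6429.
I(S;T) = 0.6590 + 1.0724 − 1.6429 = 0.089 nats.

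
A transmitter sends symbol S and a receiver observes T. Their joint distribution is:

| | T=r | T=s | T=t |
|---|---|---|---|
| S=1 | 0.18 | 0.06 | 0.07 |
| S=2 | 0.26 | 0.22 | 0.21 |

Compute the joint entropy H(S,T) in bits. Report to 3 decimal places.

H(S,T) = −Σ p(x,y)·log₂ p(x,y) over all 6 cells.
  cell (1,r): −0.18·log₂0.18 = 0.4453
  cell (1,s): −0.06·log₂0.06 = 0.2435
  cell (1,t): −0.07·log₂0.07 = 0.2686
  cell (2,r): −0.26·log₂0.26 = 0.5053
  cell (2,s): −0.22·log₂0.22 = 0.4806
  cell (2,t): −0.21·log₂0.21 = 0.4728
Sum = 2.416 bits.

2.416 bits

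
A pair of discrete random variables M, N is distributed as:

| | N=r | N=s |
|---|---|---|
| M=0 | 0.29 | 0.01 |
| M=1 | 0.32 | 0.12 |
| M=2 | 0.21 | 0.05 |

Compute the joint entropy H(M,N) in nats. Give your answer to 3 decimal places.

H(M,N) = −Σ p(x,y)·ln p(x,y) over all 6 cells.
  cell (0,r): −0.29·ln0.29 = 0.3590
  cell (0,s): −0.01·ln0.01 = 0.0461
  cell (1,r): −0.32·ln0.32 = 0.3646
  cell (1,s): −0.12·ln0.12 = 0.2544
  cell (2,r): −0.21·ln0.21 = 0.3277
  cell (2,s): −0.05·ln0.05 = 0.1498
Sum = 1.502 nats.

1.502 nats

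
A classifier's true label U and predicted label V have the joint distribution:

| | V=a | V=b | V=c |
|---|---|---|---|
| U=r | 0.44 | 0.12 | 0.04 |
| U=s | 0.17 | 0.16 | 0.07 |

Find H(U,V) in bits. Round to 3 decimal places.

H(U,V) = −Σ p(x,y)·log₂ p(x,y) over all 6 cells.
  cell (r,a): −0.44·log₂0.44 = 0.5211
  cell (r,b): −0.12·log₂0.12 = 0.3671
  cell (r,c): −0.04·log₂0.04 = 0.1858
  cell (s,a): −0.17·log₂0.17 = 0.4346
  cell (s,b): −0.16·log₂0.16 = 0.4230
  cell (s,c): −0.07·log₂0.07 = 0.2686
Sum = 2.200 bits.

2.200 bits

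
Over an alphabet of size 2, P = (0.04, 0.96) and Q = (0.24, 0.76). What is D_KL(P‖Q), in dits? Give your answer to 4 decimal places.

D(P‖Q) = Σ p·log₁₀(p/q).
  0.04·log₁₀(0.04/0.24) = -0.03113
  0.96·log₁₀(0.96/0.76) = 0.09740
D(P‖Q) = 0.0663 dits.

0.0663 dits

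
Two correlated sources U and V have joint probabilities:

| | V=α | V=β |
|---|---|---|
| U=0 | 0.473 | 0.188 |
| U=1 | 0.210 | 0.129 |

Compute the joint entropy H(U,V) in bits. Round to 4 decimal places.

1.8181 bits

H(U,V) = −Σ p(x,y)·log₂ p(x,y) over all 4 cells.
  cell (0,α): −0.473·log₂0.473 = 0.51088
  cell (0,β): −0.188·log₂0.188 = 0.45330
  cell (1,α): −0.210·log₂0.210 = 0.47282
  cell (1,β): −0.129·log₂0.129 = 0.38114
Sum = 1.8181 bits.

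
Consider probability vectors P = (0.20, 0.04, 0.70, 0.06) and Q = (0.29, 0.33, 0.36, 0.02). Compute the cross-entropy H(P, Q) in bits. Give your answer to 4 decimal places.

1.7915 bits

H(P,Q) = −Σ p·log₂ q.
  −0.20·log₂(0.29) = 0.35718
  −0.04·log₂(0.33) = 0.06398
  −0.70·log₂(0.36) = 1.03175
  −0.06·log₂(0.02) = 0.33863
H(P,Q) = 1.7915 bits.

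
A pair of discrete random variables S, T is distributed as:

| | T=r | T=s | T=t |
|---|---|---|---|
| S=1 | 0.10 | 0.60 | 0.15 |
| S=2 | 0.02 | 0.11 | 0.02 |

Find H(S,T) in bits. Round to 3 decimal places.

H(S,T) = −Σ p(x,y)·log₂ p(x,y) over all 6 cells.
  cell (1,r): −0.10·log₂0.10 = 0.3322
  cell (1,s): −0.60·log₂0.60 = 0.4422
  cell (1,t): −0.15·log₂0.15 = 0.4105
  cell (2,r): −0.02·log₂0.02 = 0.1129
  cell (2,s): −0.11·log₂0.11 = 0.3503
  cell (2,t): −0.02·log₂0.02 = 0.1129
Sum = 1.761 bits.

1.761 bits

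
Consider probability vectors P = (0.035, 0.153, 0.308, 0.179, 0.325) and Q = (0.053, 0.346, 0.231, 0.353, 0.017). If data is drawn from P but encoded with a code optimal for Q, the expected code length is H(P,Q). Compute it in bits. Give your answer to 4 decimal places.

3.2131 bits

H(P,Q) = −Σ p·log₂ q.
  −0.035·log₂(0.053) = 0.14833
  −0.153·log₂(0.346) = 0.23427
  −0.308·log₂(0.231) = 0.65112
  −0.179·log₂(0.353) = 0.26890
  −0.325·log₂(0.017) = 1.91045
H(P,Q) = 3.2131 bits.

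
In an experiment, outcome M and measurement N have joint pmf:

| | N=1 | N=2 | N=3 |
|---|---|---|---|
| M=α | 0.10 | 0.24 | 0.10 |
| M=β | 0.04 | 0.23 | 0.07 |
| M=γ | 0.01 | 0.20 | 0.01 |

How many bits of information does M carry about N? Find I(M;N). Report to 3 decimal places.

0.076 bits

Marginals: p(M) = (0.4400, 0.3400, 0.2200), p(N) = (0.1500, 0.6700, 0.1800).
I(M;N) = Σ p(x,y)·log₂[p(x,y)/(p(x)p(y))].
  (α,1): 0.10·log₂(1.5152) = 0.0599
  (α,2): 0.24·log₂(0.8141) = -0.0712
  (α,3): 0.10·log₂(1.2626) = 0.0336
  (β,1): 0.04·log₂(0.7843) = -0.0140
  (β,2): 0.23·log₂(1.0097) = 0.0032
  (β,3): 0.07·log₂(1.1438) = 0.0136
  (γ,1): 0.01·log₂(0.3030) = -0.0172
  (γ,2): 0.20·log₂(1.3569) = 0.0881
  (γ,3): 0.01·log₂(0.2525) = -0.0199
Sum = 0.076 bits.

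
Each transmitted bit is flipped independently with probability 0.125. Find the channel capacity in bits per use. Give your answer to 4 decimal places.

0.4564 bits

Binary symmetric channel: C = 1 − h₂(ε) where h₂ is the binary entropy function.
h₂(0.125) = −0.125·log₂0.125 − 0.875·log₂0.875 = 0.5436.
C = 1 − 0.5436 = 0.4564 bits per channel use.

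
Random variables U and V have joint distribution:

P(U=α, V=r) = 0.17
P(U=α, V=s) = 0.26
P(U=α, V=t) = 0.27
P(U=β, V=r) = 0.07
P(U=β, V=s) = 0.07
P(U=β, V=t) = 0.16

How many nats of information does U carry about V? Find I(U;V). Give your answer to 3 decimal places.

Marginals: p(U) = (0.7000, 0.3000), p(V) = (0.2400, 0.3300, 0.4300).
I(U;V) = Σ p(x,y)·ln[p(x,y)/(p(x)p(y))].
  (α,r): 0.17·ln(1.0119) = 0.0020
  (α,s): 0.26·ln(1.1255) = 0.0307
  (α,t): 0.27·ln(0.8970) = -0.0293
  (β,r): 0.07·ln(0.9722) = -0.0020
  (β,s): 0.07·ln(0.7071) = -0.0243
  (β,t): 0.16·ln(1.2403) = 0.0345
Sum = 0.012 nats.

0.012 nats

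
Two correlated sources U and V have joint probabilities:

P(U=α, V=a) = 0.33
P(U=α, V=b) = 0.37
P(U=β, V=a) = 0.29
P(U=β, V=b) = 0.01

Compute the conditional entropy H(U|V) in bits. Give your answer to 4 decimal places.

Chain rule: H(U|V) = H(U,V) − H(V).
Marginals: p(U) = (0.7000, 0.3000), p(V) = (0.6200, 0.3800).
H(U,V) = 1.6429 bits; H(V) = 0.9580 bits.
H(U|V) = 1.6429 − 0.9580 = 0.6849 bits.

0.6849 bits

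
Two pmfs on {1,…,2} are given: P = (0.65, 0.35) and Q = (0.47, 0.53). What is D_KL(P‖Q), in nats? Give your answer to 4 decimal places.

0.0655 nats

D(P‖Q) = Σ p·ln(p/q).
  0.65·ln(0.65/0.47) = 0.21076
  0.35·ln(0.35/0.53) = -0.14523
D(P‖Q) = 0.0655 nats.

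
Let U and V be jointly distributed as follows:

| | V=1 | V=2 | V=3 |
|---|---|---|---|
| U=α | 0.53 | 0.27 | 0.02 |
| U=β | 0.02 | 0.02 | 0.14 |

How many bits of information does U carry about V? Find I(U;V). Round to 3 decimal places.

0.364 bits

Marginals: p(U) = (0.8200, 0.1800), p(V) = (0.5500, 0.2900, 0.1600).
I(U;V) = Σ p(x,y)·log₂[p(x,y)/(p(x)p(y))].
  (α,1): 0.53·log₂(1.1752) = 0.1234
  (α,2): 0.27·log₂(1.1354) = 0.0495
  (α,3): 0.02·log₂(0.1524) = -0.0543
  (β,1): 0.02·log₂(0.2020) = -0.0461
  (β,2): 0.02·log₂(0.3831) = -0.0277
  (β,3): 0.14·log₂(4.8611) = 0.3194
Sum = 0.364 bits.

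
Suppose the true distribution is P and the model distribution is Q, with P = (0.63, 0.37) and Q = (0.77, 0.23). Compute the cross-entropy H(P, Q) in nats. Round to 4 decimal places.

0.7084 nats

H(P,Q) = −Σ p·ln q.
  −0.63·ln(0.77) = 0.16466
  −0.37·ln(0.23) = 0.54378
H(P,Q) = 0.7084 nats.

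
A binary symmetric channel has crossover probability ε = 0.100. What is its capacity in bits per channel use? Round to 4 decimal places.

Binary symmetric channel: C = 1 − h₂(ε) where h₂ is the binary entropy function.
h₂(0.100) = −0.100·log₂0.100 − 0.900·log₂0.900 = 0.4690.
C = 1 − 0.4690 = 0.5310 bits per channel use.

0.5310 bits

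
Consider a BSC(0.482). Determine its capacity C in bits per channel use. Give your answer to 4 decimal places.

Binary symmetric channel: C = 1 − h₂(ε) where h₂ is the binary entropy function.
h₂(0.482) = −0.482·log₂0.482 − 0.518·log₂0.518 = 0.9991.
C = 1 − 0.9991 = 0.0009 bits per channel use.

0.0009 bits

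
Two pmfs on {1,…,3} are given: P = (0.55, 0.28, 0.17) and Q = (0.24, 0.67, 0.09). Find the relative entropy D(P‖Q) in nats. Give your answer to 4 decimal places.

0.3199 nats

D(P‖Q) = Σ p·ln(p/q).
  0.55·ln(0.55/0.24) = 0.45610
  0.28·ln(0.28/0.67) = -0.24430
  0.17·ln(0.17/0.09) = 0.10812
D(P‖Q) = 0.3199 nats.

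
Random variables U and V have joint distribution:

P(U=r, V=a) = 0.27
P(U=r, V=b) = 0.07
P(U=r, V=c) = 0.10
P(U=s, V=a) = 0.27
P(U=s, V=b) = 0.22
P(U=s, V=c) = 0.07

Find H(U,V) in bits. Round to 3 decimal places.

2.370 bits

H(U,V) = −Σ p(x,y)·log₂ p(x,y) over all 6 cells.
  cell (r,a): −0.27·log₂0.27 = 0.5100
  cell (r,b): −0.07·log₂0.07 = 0.2686
  cell (r,c): −0.10·log₂0.10 = 0.3322
  cell (s,a): −0.27·log₂0.27 = 0.5100
  cell (s,b): −0.22·log₂0.22 = 0.4806
  cell (s,c): −0.07·log₂0.07 = 0.2686
Sum = 2.370 bits.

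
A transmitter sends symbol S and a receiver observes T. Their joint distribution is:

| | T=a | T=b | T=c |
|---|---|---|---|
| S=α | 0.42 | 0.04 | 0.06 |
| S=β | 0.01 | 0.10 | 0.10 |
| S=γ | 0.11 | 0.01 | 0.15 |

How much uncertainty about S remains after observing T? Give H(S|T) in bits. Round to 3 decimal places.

Chain rule: H(S|T) = H(S,T) − H(T).
Marginals: p(S) = (0.5200, 0.2100, 0.2700), p(T) = (0.5400, 0.1500, 0.3100).
H(S,T) = 2.5130 bits; H(T) = 1.4144 bits.
H(S|T) = 2.5130 − 1.4144 = 1.099 bits.

1.099 bits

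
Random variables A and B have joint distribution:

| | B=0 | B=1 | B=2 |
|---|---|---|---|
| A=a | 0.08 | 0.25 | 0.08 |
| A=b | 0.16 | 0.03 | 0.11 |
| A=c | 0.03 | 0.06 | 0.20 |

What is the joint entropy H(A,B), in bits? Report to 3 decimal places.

H(A,B) = −Σ p(x,y)·log₂ p(x,y) over all 9 cells.
  cell (a,0): −0.08·log₂0.08 = 0.2915
  cell (a,1): −0.25·log₂0.25 = 0.5000
  cell (a,2): −0.08·log₂0.08 = 0.2915
  cell (b,0): −0.16·log₂0.16 = 0.4230
  cell (b,1): −0.03·log₂0.03 = 0.1518
  cell (b,2): −0.11·log₂0.11 = 0.3503
  cell (c,0): −0.03·log₂0.03 = 0.1518
  cell (c,1): −0.06·log₂0.06 = 0.2435
  cell (c,2): −0.20·log₂0.20 = 0.4644
Sum = 2.868 bits.

2.868 bits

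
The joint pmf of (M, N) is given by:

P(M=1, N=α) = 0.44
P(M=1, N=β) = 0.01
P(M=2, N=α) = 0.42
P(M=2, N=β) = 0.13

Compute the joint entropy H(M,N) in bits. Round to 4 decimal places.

H(M,N) = −Σ p(x,y)·log₂ p(x,y) over all 4 cells.
  cell (1,α): −0.44·log₂0.44 = 0.52115
  cell (1,β): −0.01·log₂0.01 = 0.06644
  cell (2,α): −0.42·log₂0.42 = 0.52565
  cell (2,β): −0.13·log₂0.13 = 0.38264
Sum = 1.4959 bits.

1.4959 bits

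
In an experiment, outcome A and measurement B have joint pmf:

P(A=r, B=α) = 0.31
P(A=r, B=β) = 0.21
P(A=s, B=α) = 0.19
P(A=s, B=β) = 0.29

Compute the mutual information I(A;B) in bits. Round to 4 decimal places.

0.0291 bits

Marginals: p(A) = (0.5200, 0.4800), p(B) = (0.5000, 0.5000).
I(A;B) = Σ p(x,y)·log₂[p(x,y)/(p(x)p(y))].
  (r,α): 0.31·log₂(1.1923) = 0.07866
  (r,β): 0.21·log₂(0.8077) = -0.06471
  (s,α): 0.19·log₂(0.7917) = -0.06404
  (s,β): 0.29·log₂(1.2083) = 0.07918
Sum = 0.0291 bits.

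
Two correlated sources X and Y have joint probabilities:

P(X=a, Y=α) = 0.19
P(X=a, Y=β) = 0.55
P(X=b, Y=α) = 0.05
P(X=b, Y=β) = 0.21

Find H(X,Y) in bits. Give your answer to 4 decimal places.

H(X,Y) = −Σ p(x,y)·log₂ p(x,y) over all 4 cells.
  cell (a,α): −0.19·log₂0.19 = 0.45523
  cell (a,β): −0.55·log₂0.55 = 0.47437
  cell (b,α): −0.05·log₂0.05 = 0.21610
  cell (b,β): −0.21·log₂0.21 = 0.47282
Sum = 1.6185 bits.

1.6185 bits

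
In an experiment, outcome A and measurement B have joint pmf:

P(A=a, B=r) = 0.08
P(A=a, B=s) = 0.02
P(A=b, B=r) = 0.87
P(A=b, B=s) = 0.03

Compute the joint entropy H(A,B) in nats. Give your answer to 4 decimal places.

H(A,B) = −Σ p(x,y)·ln p(x,y) over all 4 cells.
  cell (a,r): −0.08·ln0.08 = 0.20206
  cell (a,s): −0.02·ln0.02 = 0.07824
  cell (b,r): −0.87·ln0.87 = 0.12116
  cell (b,s): −0.03·ln0.03 = 0.10520
Sum = 0.5067 nats.

0.5067 nats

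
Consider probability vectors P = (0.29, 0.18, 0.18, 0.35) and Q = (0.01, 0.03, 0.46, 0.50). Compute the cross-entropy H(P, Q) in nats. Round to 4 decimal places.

H(P,Q) = −Σ p·ln q.
  −0.29·ln(0.01) = 1.33550
  −0.18·ln(0.03) = 0.63118
  −0.18·ln(0.46) = 0.13978
  −0.35·ln(0.50) = 0.24260
H(P,Q) = 2.3491 nats.

2.3491 nats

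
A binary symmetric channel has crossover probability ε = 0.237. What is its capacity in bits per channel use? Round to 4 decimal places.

0.2100 bits

Binary symmetric channel: C = 1 − h₂(ε) where h₂ is the binary entropy function.
h₂(0.237) = −0.237·log₂0.237 − 0.763·log₂0.763 = 0.7900.
C = 1 − 0.7900 = 0.2100 bits per channel use.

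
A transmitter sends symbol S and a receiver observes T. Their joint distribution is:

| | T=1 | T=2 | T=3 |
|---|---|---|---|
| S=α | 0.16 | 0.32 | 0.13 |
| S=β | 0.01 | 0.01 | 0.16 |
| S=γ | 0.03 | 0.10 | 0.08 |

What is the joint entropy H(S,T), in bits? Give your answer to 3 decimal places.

H(S,T) = −Σ p(x,y)·log₂ p(x,y) over all 9 cells.
  cell (α,1): −0.16·log₂0.16 = 0.4230
  cell (α,2): −0.32·log₂0.32 = 0.5260
  cell (α,3): −0.13·log₂0.13 = 0.3826
  cell (β,1): −0.01·log₂0.01 = 0.0664
  cell (β,2): −0.01·log₂0.01 = 0.0664
  cell (β,3): −0.16·log₂0.16 = 0.4230
  cell (γ,1): −0.03·log₂0.03 = 0.1518
  cell (γ,2): −0.10·log₂0.10 = 0.3322
  cell (γ,3): −0.08·log₂0.08 = 0.2915
Sum = 2.663 bits.

2.663 bits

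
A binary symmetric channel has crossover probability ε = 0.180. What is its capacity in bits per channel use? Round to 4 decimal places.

0.3199 bits

Binary symmetric channel: C = 1 − h₂(ε) where h₂ is the binary entropy function.
h₂(0.180) = −0.180·log₂0.180 − 0.820·log₂0.820 = 0.6801.
C = 1 − 0.6801 = 0.3199 bits per channel use.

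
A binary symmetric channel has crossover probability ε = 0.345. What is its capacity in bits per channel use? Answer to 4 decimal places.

0.0705 bits

Binary symmetric channel: C = 1 − h₂(ε) where h₂ is the binary entropy function.
h₂(0.345) = −0.345·log₂0.345 − 0.655·log₂0.655 = 0.9295.
C = 1 − 0.9295 = 0.0705 bits per channel use.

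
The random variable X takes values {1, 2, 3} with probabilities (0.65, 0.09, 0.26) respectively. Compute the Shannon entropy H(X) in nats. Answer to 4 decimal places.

H(X) = −Σ p·ln p.
  −(0.65)·ln(0.65) = 0.28001
  −(0.09)·ln(0.09) = 0.21672
  −(0.26)·ln(0.26) = 0.35024
Sum: 0.28001 + 0.21672 + 0.35024 = 0.8470 nats.

0.8470 nats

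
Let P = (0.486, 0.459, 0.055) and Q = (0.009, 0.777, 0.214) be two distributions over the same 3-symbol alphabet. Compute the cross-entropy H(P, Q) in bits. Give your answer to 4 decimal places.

H(P,Q) = −Σ p·log₂ q.
  −0.486·log₂(0.009) = 3.30279
  −0.459·log₂(0.777) = 0.16708
  −0.055·log₂(0.214) = 0.12234
H(P,Q) = 3.5922 bits.

3.5922 bits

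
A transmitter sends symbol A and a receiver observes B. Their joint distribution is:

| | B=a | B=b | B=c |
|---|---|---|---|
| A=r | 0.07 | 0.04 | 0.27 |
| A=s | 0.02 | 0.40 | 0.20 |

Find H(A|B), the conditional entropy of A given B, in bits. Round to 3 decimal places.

0.725 bits

Chain rule: H(A|B) = H(A,B) − H(B).
Marginals: p(A) = (0.3800, 0.6200), p(B) = (0.0900, 0.4400, 0.4700).
H(A,B) = 2.0704 bits; H(B) = 1.3458 bits.
H(A|B) = 2.0704 − 1.3458 = 0.725 bits.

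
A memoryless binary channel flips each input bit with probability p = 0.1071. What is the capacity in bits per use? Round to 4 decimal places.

0.5089 bits

Binary symmetric channel: C = 1 − h₂(ε) where h₂ is the binary entropy function.
h₂(0.1071) = −0.1071·log₂0.1071 − 0.8929·log₂0.8929 = 0.4911.
C = 1 − 0.4911 = 0.5089 bits per channel use.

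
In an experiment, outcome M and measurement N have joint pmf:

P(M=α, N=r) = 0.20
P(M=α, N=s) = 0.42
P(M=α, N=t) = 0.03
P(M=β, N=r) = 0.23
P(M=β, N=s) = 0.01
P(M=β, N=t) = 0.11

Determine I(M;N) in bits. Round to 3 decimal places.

Marginals: p(M) = (0.6500, 0.3500), p(N) = (0.4300, 0.4300, 0.1400).
I(M;N) = Σ p(x,y)·log₂[p(x,y)/(p(x)p(y))].
  (α,r): 0.20·log₂(0.7156) = -0.0966
  (α,s): 0.42·log₂(1.5027) = 0.2468
  (α,t): 0.03·log₂(0.3297) = -0.0480
  (β,r): 0.23·log₂(1.5282) = 0.1407
  (β,s): 0.01·log₂(0.0664) = -0.0391
  (β,t): 0.11·log₂(2.2449) = 0.1283
Sum = 0.332 bits.

0.332 bits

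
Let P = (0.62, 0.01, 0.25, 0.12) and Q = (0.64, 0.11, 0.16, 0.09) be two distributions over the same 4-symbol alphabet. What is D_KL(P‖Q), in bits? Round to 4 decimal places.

0.1478 bits

D(P‖Q) = Σ p·log₂(p/q).
  0.62·log₂(0.62/0.64) = -0.02840
  0.01·log₂(0.01/0.11) = -0.03459
  0.25·log₂(0.25/0.16) = 0.16096
  0.12·log₂(0.12/0.09) = 0.04980
D(P‖Q) = 0.1478 bits.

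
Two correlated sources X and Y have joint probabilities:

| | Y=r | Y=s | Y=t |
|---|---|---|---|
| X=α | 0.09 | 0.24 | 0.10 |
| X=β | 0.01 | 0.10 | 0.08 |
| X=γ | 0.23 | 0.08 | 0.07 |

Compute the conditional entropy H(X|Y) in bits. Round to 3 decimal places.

1.323 bits

Marginals: p(X) = (0.4300, 0.1900, 0.3800), p(Y) = (0.3300, 0.4200, 0.2500).
H(X|Y) = Σ p(Y) · H(X|Y=·).
  Y=r: p=0.3300, H(X|Y=r) = 1.0271
  Y=s: p=0.4200, H(X|Y=s) = 1.4100
  Y=t: p=0.2500, H(X|Y=t) = 1.5690
Weighted sum = 1.323 bits.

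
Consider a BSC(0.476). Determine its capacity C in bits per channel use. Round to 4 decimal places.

0.0017 bits

Binary symmetric channel: C = 1 − h₂(ε) where h₂ is the binary entropy function.
h₂(0.476) = −0.476·log₂0.476 − 0.524·log₂0.524 = 0.9983.
C = 1 − 0.9983 = 0.0017 bits per channel use.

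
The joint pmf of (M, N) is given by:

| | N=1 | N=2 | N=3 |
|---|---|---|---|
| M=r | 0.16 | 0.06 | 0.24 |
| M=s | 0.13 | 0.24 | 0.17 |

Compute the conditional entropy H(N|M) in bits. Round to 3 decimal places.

1.477 bits

Marginals: p(M) = (0.4600, 0.5400), p(N) = (0.2900, 0.3000, 0.4100).
H(N|M) = Σ p(M) · H(N|M=·).
  M=r: p=0.4600, H(N|M=r) = 1.4029
  M=s: p=0.5400, H(N|M=s) = 1.5395
Weighted sum = 1.477 bits.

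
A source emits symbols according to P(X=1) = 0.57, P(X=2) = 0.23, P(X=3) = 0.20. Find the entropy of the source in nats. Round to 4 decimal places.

0.9803 nats

H(X) = −Σ p·ln p.
  −(0.57)·ln(0.57) = 0.32041
  −(0.23)·ln(0.23) = 0.33803
  −(0.20)·ln(0.20) = 0.32189
Sum: 0.32041 + 0.33803 + 0.32189 = 0.9803 nats.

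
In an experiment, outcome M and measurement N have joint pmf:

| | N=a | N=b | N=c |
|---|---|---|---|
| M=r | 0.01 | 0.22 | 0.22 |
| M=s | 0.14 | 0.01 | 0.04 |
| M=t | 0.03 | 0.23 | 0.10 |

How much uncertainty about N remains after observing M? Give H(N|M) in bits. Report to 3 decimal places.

1.144 bits

Marginals: p(M) = (0.4500, 0.1900, 0.3600), p(N) = (0.1800, 0.4600, 0.3600).
H(N|M) = Σ p(M) · H(N|M=·).
  M=r: p=0.4500, H(N|M=r) = 1.1315
  M=s: p=0.1900, H(N|M=s) = 1.0215
  M=t: p=0.3600, H(N|M=t) = 1.2250
Weighted sum = 1.144 bits.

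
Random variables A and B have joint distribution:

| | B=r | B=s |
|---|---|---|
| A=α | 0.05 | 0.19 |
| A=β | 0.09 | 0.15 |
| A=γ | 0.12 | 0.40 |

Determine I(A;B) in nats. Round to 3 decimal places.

Marginals: p(A) = (0.2400, 0.2400, 0.5200), p(B) = (0.2600, 0.7400).
I(A;B) = Σ p(x,y)·ln[p(x,y)/(p(x)p(y))].
  (α,r): 0.05·ln(0.8013) = -0.0111
  (α,s): 0.19·ln(1.0698) = 0.0128
  (β,r): 0.09·ln(1.4423) = 0.0330
  (β,s): 0.15·ln(0.8446) = -0.0253
  (γ,r): 0.12·ln(0.8876) = -0.0143
  (γ,s): 0.40·ln(1.0395) = 0.0155
Sum = 0.011 nats.

0.011 nats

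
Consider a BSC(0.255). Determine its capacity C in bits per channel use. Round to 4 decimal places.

Binary symmetric channel: C = 1 − h₂(ε) where h₂ is the binary entropy function.
h₂(0.255) = −0.255·log₂0.255 − 0.745·log₂0.745 = 0.8191.
C = 1 − 0.8191 = 0.1809 bits per channel use.

0.1809 bits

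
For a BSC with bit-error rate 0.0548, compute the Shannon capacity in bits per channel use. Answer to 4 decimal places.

0.6936 bits

Binary symmetric channel: C = 1 − h₂(ε) where h₂ is the binary entropy function.
h₂(0.0548) = −0.0548·log₂0.0548 − 0.9452·log₂0.9452 = 0.3064.
C = 1 − 0.3064 = 0.6936 bits per channel use.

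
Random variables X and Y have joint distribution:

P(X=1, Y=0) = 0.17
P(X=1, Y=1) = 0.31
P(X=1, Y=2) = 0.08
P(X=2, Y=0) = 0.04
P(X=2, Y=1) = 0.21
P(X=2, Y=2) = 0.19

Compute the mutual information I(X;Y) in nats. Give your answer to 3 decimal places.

Marginals: p(X) = (0.5600, 0.4400), p(Y) = (0.2100, 0.5200, 0.2700).
I(X;Y) = Σ p(x,y)·ln[p(x,y)/(p(x)p(y))].
  (1,0): 0.17·ln(1.4456) = 0.0626
  (1,1): 0.31·ln(1.0646) = 0.0194
  (1,2): 0.08·ln(0.5291) = -0.0509
  (2,0): 0.04·ln(0.4329) = -0.0335
  (2,1): 0.21·ln(0.9178) = -0.0180
  (2,2): 0.19·ln(1.5993) = 0.0892
Sum = 0.069 nats.

0.069 nats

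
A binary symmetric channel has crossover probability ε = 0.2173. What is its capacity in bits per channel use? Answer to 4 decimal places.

Binary symmetric channel: C = 1 − h₂(ε) where h₂ is the binary entropy function.
h₂(0.2173) = −0.2173·log₂0.2173 − 0.7827·log₂0.7827 = 0.7552.
C = 1 − 0.7552 = 0.2448 bits per channel use.

0.2448 bits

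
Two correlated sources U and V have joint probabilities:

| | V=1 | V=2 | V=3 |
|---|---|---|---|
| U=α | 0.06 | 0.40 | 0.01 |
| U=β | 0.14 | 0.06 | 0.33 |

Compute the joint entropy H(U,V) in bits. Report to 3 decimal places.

H(U,V) = −Σ p(x,y)·log₂ p(x,y) over all 6 cells.
  cell (α,1): −0.06·log₂0.06 = 0.2435
  cell (α,2): −0.40·log₂0.40 = 0.5288
  cell (α,3): −0.01·log₂0.01 = 0.0664
  cell (β,1): −0.14·log₂0.14 = 0.3971
  cell (β,2): −0.06·log₂0.06 = 0.2435
  cell (β,3): −0.33·log₂0.33 = 0.5278
Sum = 2.007 bits.

2.007 bits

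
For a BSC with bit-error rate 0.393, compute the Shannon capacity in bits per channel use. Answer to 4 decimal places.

0.0333 bits

Binary symmetric channel: C = 1 − h₂(ε) where h₂ is the binary entropy function.
h₂(0.393) = −0.393·log₂0.393 − 0.607·log₂0.607 = 0.9667.
C = 1 − 0.9667 = 0.0333 bits per channel use.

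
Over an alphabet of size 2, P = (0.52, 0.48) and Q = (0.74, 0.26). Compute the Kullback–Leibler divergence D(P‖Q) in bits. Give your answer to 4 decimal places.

0.1599 bits

D(P‖Q) = Σ p·log₂(p/q).
  0.52·log₂(0.52/0.74) = -0.26469
  0.48·log₂(0.48/0.26) = 0.42457
D(P‖Q) = 0.1599 bits.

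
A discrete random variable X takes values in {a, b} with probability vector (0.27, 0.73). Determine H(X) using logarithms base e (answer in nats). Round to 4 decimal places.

H(X) = −Σ p·ln p.
  −(0.27)·ln(0.27) = 0.35352
  −(0.73)·ln(0.73) = 0.22974
Sum: 0.35352 + 0.22974 = 0.5833 nats.

0.5833 nats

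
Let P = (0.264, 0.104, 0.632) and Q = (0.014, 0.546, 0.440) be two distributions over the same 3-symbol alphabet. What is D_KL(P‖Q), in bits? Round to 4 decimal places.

D(P‖Q) = Σ p·log₂(p/q).
  0.264·log₂(0.264/0.014) = 1.11858
  0.104·log₂(0.104/0.546) = -0.24880
  0.632·log₂(0.632/0.440) = 0.33017
D(P‖Q) = 1.1999 bits.

1.1999 bits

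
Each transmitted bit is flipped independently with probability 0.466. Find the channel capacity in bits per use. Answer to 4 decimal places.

0.0033 bits

Binary symmetric channel: C = 1 − h₂(ε) where h₂ is the binary entropy function.
h₂(0.466) = −0.466·log₂0.466 − 0.534·log₂0.534 = 0.9967.
C = 1 − 0.9967 = 0.0033 bits per channel use.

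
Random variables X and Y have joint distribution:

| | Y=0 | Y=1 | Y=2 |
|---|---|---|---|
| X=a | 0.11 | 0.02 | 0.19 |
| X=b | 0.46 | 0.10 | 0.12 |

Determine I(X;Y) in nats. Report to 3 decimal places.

Marginals: p(X) = (0.3200, 0.6800), p(Y) = (0.5700, 0.1200, 0.3100).
I(X;Y) = Σ p(x,y)·ln[p(x,y)/(p(x)p(y))].
  (a,0): 0.11·ln(0.6031) = -0.0556
  (a,1): 0.02·ln(0.5208) = -0.0130
  (a,2): 0.19·ln(1.9153) = 0.1235
  (b,0): 0.46·ln(1.1868) = 0.0788
  (b,1): 0.10·ln(1.2255) = 0.0203
  (b,2): 0.12·ln(0.5693) = -0.0676
Sum = 0.086 nats.

0.086 nats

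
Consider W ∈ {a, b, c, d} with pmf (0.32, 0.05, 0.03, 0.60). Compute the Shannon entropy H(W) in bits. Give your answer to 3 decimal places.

H(W) = −Σ p·log₂ p.
  −(0.32)·log₂(0.32) = 0.5260
  −(0.05)·log₂(0.05) = 0.2161
  −(0.03)·log₂(0.03) = 0.1518
  −(0.60)·log₂(0.60) = 0.4422
Sum: 0.5260 + 0.2161 + 0.1518 + 0.4422 = 1.336 bits.

1.336 bits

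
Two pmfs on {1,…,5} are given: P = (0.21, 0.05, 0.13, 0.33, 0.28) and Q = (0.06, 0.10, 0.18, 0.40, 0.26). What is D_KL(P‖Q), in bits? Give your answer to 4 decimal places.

0.2069 bits

D(P‖Q) = Σ p·log₂(p/q).
  0.21·log₂(0.21/0.06) = 0.37954
  0.05·log₂(0.05/0.10) = -0.05000
  0.13·log₂(0.13/0.18) = -0.06103
  0.33·log₂(0.33/0.40) = -0.09159
  0.28·log₂(0.28/0.26) = 0.02994
D(P‖Q) = 0.2069 bits.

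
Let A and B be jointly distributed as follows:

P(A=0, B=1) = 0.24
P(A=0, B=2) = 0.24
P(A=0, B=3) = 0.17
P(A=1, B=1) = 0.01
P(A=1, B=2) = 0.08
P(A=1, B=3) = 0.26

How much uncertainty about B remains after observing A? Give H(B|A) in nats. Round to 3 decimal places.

0.937 nats

Marginals: p(A) = (0.6500, 0.3500), p(B) = (0.2500, 0.3200, 0.4300).
H(B|A) = Σ p(A) · H(B|A=·).
  A=0: p=0.6500, H(B|A=0) = 1.0865
  A=1: p=0.3500, H(B|A=1) = 0.6597
Weighted sum = 0.937 nats.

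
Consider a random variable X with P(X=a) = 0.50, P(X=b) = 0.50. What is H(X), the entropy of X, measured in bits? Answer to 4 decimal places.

H(X) = −Σ p·log₂ p.
  −(0.50)·log₂(0.50) = 0.50000
  −(0.50)·log₂(0.50) = 0.50000
Sum: 0.50000 + 0.50000 = 1.0000 bits.

1.0000 bits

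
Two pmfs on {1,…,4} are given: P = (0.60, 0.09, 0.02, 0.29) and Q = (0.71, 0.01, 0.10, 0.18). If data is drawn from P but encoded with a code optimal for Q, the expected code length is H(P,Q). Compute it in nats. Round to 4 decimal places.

1.1633 nats

H(P,Q) = −Σ p·ln q.
  −0.60·ln(0.71) = 0.20549
  −0.09·ln(0.01) = 0.41447
  −0.02·ln(0.10) = 0.04605
  −0.29·ln(0.18) = 0.49729
H(P,Q) = 1.1633 nats.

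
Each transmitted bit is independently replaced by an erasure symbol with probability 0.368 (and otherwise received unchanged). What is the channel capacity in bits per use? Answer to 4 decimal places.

0.6320 bits

Binary erasure channel: capacity C = 1 − ε.
C = 1 − 0.368 = 0.6320 bits per channel use.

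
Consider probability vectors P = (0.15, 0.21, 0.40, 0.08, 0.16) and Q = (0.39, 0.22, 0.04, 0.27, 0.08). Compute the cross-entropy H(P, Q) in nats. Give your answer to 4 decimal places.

2.2556 nats

H(P,Q) = −Σ p·ln q.
  −0.15·ln(0.39) = 0.14124
  −0.21·ln(0.22) = 0.31797
  −0.40·ln(0.04) = 1.28755
  −0.08·ln(0.27) = 0.10475
  −0.16·ln(0.08) = 0.40412
H(P,Q) = 2.2556 nats.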